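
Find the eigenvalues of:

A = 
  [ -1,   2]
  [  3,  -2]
λ = 1, -4

tr(A) = -3, det(A) = -4
Characteristic polynomial: λ² - tr(A)λ + det(A) = λ² + 3λ - 4
λ² + 3λ - 4 = (λ + 4)(λ - 1)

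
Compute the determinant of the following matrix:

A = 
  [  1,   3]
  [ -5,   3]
18

For a 2×2 matrix, det = ad - bc = (1)(3) - (3)(-5) = 18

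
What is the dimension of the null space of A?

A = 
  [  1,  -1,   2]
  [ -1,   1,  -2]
nullity(A) = 2

Row reduce:
R2 → R2 + (1)·R1
REF = 
  [  1,  -1,   2]
  [  0,   0,   0]
Pivot columns: 1 → 1 pivot.
rank(A) = 1, so nullity(A) = 3 - 1 = 2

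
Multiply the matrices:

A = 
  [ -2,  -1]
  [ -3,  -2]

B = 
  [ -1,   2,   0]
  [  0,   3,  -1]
AB = 
  [  2,  -7,   1]
  [  3, -12,   2]

A is 2×2 and B is 2×3, so AB is 2×3. Each entry is (row of A)·(column of B):
AB[1,1] = (-2)(-1) + (-1)(0) = 2
AB[1,2] = (-2)(2) + (-1)(3) = -7
AB[1,3] = (-2)(0) + (-1)(-1) = 1
AB[2,1] = (-3)(-1) + (-2)(0) = 3
AB[2,2] = (-3)(2) + (-2)(3) = -12
AB[2,3] = (-3)(0) + (-2)(-1) = 2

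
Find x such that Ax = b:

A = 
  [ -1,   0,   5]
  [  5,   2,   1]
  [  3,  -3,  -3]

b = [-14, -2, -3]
x = [-1, 3, -3]

Row reduce the augmented matrix [A|b]:
R2 → R2 + (5)·R1
R3 → R3 + (3)·R1
R3 → R3 + (3/2)·R2
REF = 
  [  -1,    0,    5,  -14]
  [   0,    2,   26,  -72]
  [   0,    0,   51, -153]

Back-substitution:
x₃ = (-153) / 51 = -3
x₂ = (-72 - (26)(-3)) / 2 = 3
x₁ = (-14 - (0)(3) - (5)(-3)) / (-1) = -1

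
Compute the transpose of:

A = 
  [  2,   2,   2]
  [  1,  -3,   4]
Aᵀ = 
  [  2,   1]
  [  2,  -3]
  [  2,   4]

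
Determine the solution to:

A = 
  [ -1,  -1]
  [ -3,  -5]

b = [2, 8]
x = [-1, -1]

Row reduce the augmented matrix [A|b]:
R2 → R2 - (3)·R1
REF = 
  [ -1,  -1,   2]
  [  0,  -2,   2]

Back-substitution:
x₂ = 2 / (-2) = -1
x₁ = (2 - (-1)(-1)) / (-1) = -1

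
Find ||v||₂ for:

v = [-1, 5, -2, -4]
6.782

||v||₂ = √((-1)² + (5)² + (-2)² + (-4)²) = √46 = 6.782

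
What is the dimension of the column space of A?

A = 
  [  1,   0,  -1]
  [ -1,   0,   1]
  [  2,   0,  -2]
Row reduce:
R2 → R2 + (1)·R1
R3 → R3 - (2)·R1
REF = 
  [  1,   0,  -1]
  [  0,   0,   0]
  [  0,   0,   0]
Pivot columns: 1 → 1 pivot.
dim(Col(A)) = number of pivot columns = 1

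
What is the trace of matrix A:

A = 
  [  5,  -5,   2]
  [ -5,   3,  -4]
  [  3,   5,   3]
11

tr(A) = 5 + 3 + 3 = 11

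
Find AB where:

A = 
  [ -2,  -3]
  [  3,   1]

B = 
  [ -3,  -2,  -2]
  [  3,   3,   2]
A is 2×2 and B is 2×3, so AB is 2×3. Each entry is (row of A)·(column of B):
AB[1,1] = (-2)(-3) + (-3)(3) = -3
AB[1,2] = (-2)(-2) + (-3)(3) = -5
AB[1,3] = (-2)(-2) + (-3)(2) = -2
AB[2,1] = (3)(-3) + (1)(3) = -6
AB[2,2] = (3)(-2) + (1)(3) = -3
AB[2,3] = (3)(-2) + (1)(2) = -4

AB = 
  [ -3,  -5,  -2]
  [ -6,  -3,  -4]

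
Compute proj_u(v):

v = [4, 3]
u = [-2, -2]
proj_u(v) = [7/2, 7/2]

v·u = (4)(-2) + (3)(-2) = -14
u·u = (-2)² + (-2)² = 8
proj_u(v) = (v·u / u·u) × u = (-14/8) × u = (-7/4) × u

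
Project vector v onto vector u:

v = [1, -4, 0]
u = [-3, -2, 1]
proj_u(v) = [-15/14, -5/7, 5/14]

v·u = (1)(-3) + (-4)(-2) + (0)(1) = 5
u·u = (-3)² + (-2)² + (1)² = 14
proj_u(v) = (v·u / u·u) × u = (5/14) × u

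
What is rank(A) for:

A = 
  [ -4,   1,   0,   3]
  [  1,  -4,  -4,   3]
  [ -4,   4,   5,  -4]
rank(A) = 3

Row reduce:
R2 → R2 + (1/4)·R1
R3 → R3 - (1)·R1
R3 → R3 + (4/5)·R2
REF = 
  [   -4,     1,     0,     3]
  [    0, -15/4,    -4,  15/4]
  [    0,     0,   9/5,    -4]
Pivot columns: 1, 2, 3 → 3 pivots.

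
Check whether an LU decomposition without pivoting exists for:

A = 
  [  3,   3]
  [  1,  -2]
Yes.
A[1,1] = 3 ≠ 0, so Gaussian elimination proceeds without a row swap: multiplier ℓ₂₁ = (1)/(3) = 1/3, and U[2,2] = -2 - (1/3)(3) = -3.
L = 
  [  1,   0]
  [1/3,   1]
U = 
  [  3,   3]
  [  0,  -3]
Check row 2 of LU: [(1/3)(3), (1/3)(3) + (-3)] = [1, -2] = row 2 of A ✓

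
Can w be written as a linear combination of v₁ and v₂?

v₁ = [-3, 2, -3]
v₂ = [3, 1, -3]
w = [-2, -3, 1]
No

Form the augmented matrix and row-reduce:
[v₁|v₂|w] = 
  [ -3,   3,  -2]
  [  2,   1,  -3]
  [ -3,  -3,   1]
R2 → R2 + (2/3)·R1
R3 → R3 - (1)·R1
R3 → R3 + (2)·R2
REF = 
  [   -3,     3,    -2]
  [    0,     3, -13/3]
  [    0,     0, -17/3]

Row 3 reads [0 0 | -17/3], i.e. 0 = -17/3, so the system is inconsistent and w ∉ span{v₁, v₂}.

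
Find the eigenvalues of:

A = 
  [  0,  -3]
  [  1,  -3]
λ = (-3 + i√3)/2, (-3 - i√3)/2  (≈ -1.5 + 0.866i, -1.5 - 0.866i)

tr(A) = -3, det(A) = 3
Characteristic polynomial: λ² - tr(A)λ + det(A) = λ² + 3λ + 3
λ² + 3λ + 3 = 0  ⇒  λ = (-3 ± √((3)² - 4·(3)))/2 = (-3 ± √(-3))/2
  = (-3 + i√3)/2,  (-3 - i√3)/2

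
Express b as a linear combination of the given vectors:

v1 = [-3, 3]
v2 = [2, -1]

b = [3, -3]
c1 = -1, c2 = 0

b = -1·v1 + 0·v2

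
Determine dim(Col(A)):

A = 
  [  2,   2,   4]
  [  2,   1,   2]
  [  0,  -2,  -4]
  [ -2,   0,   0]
dim(Col(A)) = 2

Row reduce:
R2 → R2 - (1)·R1
R4 → R4 + (1)·R1
R3 → R3 - (2)·R2
R4 → R4 + (2)·R2
REF = 
  [  2,   2,   4]
  [  0,  -1,  -2]
  [  0,   0,   0]
  [  0,   0,   0]
Pivot columns: 1, 2 → 2 pivots.
dim(Col(A)) = number of pivot columns = 2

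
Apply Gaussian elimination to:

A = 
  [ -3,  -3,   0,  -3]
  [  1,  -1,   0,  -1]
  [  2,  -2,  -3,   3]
Row operations:
R2 → R2 + (1/3)·R1
R3 → R3 + (2/3)·R1
R3 → R3 - (2)·R2

Resulting echelon form:
REF = 
  [ -3,  -3,   0,  -3]
  [  0,  -2,   0,  -2]
  [  0,   0,  -3,   5]

Rank = 3 (number of non-zero pivot rows).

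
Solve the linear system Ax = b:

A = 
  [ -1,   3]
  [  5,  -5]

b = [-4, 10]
x = [1, -1]

Row reduce the augmented matrix [A|b]:
R2 → R2 + (5)·R1
REF = 
  [ -1,   3,  -4]
  [  0,  10, -10]

Back-substitution:
x₂ = (-10) / 10 = -1
x₁ = (-4 - (3)(-1)) / (-1) = 1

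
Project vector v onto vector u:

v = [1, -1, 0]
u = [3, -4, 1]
proj_u(v) = [21/26, -14/13, 7/26]

v·u = (1)(3) + (-1)(-4) + (0)(1) = 7
u·u = (3)² + (-4)² + (1)² = 26
proj_u(v) = (v·u / u·u) × u = (7/26) × u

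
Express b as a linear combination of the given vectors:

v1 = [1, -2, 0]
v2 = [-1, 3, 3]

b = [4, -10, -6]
c1 = 2, c2 = -2

b = 2·v1 + -2·v2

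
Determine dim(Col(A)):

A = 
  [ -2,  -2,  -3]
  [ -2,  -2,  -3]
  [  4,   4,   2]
Row reduce:
R2 → R2 - (1)·R1
R3 → R3 + (2)·R1
Swap R2 ↔ R3
REF = 
  [ -2,  -2,  -3]
  [  0,   0,  -4]
  [  0,   0,   0]
Pivot columns: 1, 3 → 2 pivots.
dim(Col(A)) = number of pivot columns = 2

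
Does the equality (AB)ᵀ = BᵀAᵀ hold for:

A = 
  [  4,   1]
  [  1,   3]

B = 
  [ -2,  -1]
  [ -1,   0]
Yes

(AB)ᵀ = 
  [ -9,  -5]
  [ -4,  -1]

BᵀAᵀ = 
  [ -9,  -5]
  [ -4,  -1]

Both sides are equal — this is the standard identity (AB)ᵀ = BᵀAᵀ, which holds for all A, B.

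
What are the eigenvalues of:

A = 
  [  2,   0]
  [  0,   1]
tr(A) = 3, det(A) = 2
Characteristic polynomial: λ² - tr(A)λ + det(A) = λ² - 3λ + 2
λ² - 3λ + 2 = (λ - 1)(λ - 2)

λ = 2, 1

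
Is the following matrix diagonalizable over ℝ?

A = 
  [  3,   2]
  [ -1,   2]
No

tr(A) = 5, det(A) = 8
Characteristic polynomial: λ² - tr(A)λ + det(A) = λ² - 5λ + 8
λ² - 5λ + 8 = 0  ⇒  λ = (5 ± √((-5)² - 4·(8)))/2 = (5 ± √(-7))/2
  = (5 + i√7)/2,  (5 - i√7)/2
Eigenvalues: (5 + i√7)/2, (5 - i√7)/2  (≈ 2.5 + 1.323i, 2.5 - 1.323i)
Has complex eigenvalues (not diagonalizable over ℝ).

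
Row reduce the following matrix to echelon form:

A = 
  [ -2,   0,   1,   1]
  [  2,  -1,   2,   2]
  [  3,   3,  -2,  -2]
Row operations:
R2 → R2 + (1)·R1
R3 → R3 + (3/2)·R1
R3 → R3 + (3)·R2

Resulting echelon form:
REF = 
  [  -2,    0,    1,    1]
  [   0,   -1,    3,    3]
  [   0,    0, 17/2, 17/2]

Rank = 3 (number of non-zero pivot rows).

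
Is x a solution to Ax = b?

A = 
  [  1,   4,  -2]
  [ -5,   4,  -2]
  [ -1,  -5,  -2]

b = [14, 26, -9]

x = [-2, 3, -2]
Yes

Ax = [14, 26, -9] = b ✓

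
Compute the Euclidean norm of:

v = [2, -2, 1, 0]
3

||v||₂ = √((2)² + (-2)² + (1)² + (0)²) = √9 = 3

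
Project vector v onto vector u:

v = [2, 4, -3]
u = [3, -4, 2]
proj_u(v) = [-48/29, 64/29, -32/29]

v·u = (2)(3) + (4)(-4) + (-3)(2) = -16
u·u = (3)² + (-4)² + (2)² = 29
proj_u(v) = (v·u / u·u) × u = (-16/29) × u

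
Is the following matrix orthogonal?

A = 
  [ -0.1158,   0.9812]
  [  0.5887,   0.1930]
No

AᵀA = 
  [  0.3600,   0]
  [  0,   1]
≠ I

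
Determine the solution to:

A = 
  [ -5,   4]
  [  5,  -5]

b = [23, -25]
x = [-3, 2]

Row reduce the augmented matrix [A|b]:
R2 → R2 + (1)·R1
REF = 
  [ -5,   4,  23]
  [  0,  -1,  -2]

Back-substitution:
x₂ = (-2) / (-1) = 2
x₁ = (23 - (4)(2)) / (-5) = -3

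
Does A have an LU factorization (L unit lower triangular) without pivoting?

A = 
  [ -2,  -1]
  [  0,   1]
Yes.
A[1,1] = -2 ≠ 0, so Gaussian elimination proceeds without a row swap: multiplier ℓ₂₁ = (0)/(-2) = 0, and U[2,2] = 1 - (0)(-1) = 1.
L = 
  [  1,   0]
  [  0,   1]
U = 
  [ -2,  -1]
  [  0,   1]
Check row 2 of LU: [(0)(-2), (0)(-1) + 1] = [0, 1] = row 2 of A ✓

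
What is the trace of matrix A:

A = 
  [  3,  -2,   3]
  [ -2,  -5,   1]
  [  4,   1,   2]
0

tr(A) = 3 + -5 + 2 = 0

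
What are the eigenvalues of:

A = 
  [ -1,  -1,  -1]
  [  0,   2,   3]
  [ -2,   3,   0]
Characteristic polynomial: det(λI - A) = λ³ - λ² - 13λ - 11
Testing integer divisors of the constant term: p(-1) = 0, so (λ + 1) is a factor:
p(λ) = (λ + 1)(λ² - 2λ - 11)
λ² - 2λ - 11 = 0  ⇒  λ = (2 ± √((-2)² - 4·(-11)))/2 = (2 ± √(48))/2
  = 1 + 2√3,  1 - 2√3

λ = -1, 1 + 2√3, 1 - 2√3  (≈ -1, 4.464, -2.464)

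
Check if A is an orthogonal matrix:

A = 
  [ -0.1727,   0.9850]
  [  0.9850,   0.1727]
Yes

AᵀA = 
  [  1.0001,   0]
  [  0,   1.0001]
≈ I (equal to I up to the 4-dp rounding of the entries)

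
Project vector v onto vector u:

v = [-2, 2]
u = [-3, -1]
v·u = (-2)(-3) + (2)(-1) = 4
u·u = (-3)² + (-1)² = 10
proj_u(v) = (v·u / u·u) × u = (4/10) × u = (2/5) × u

proj_u(v) = [-6/5, -2/5]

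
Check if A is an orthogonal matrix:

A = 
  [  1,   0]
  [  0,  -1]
Yes

AᵀA = 
  [  1,   0]
  [  0,   1]
= I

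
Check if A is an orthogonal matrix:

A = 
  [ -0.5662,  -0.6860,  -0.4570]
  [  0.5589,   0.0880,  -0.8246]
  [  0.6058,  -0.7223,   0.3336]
Yes

AᵀA = 
  [  0.9999,   0,   0]
  [  0,   1.0001,   0]
  [  0,   0,   1.0001]
≈ I (equal to I up to the 4-dp rounding of the entries)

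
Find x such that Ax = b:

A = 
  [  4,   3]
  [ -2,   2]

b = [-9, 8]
Row reduce the augmented matrix [A|b]:
R2 → R2 + (1/2)·R1
REF = 
  [  4,   3,  -9]
  [  0, 7/2, 7/2]

Back-substitution:
x₂ = (7/2) / (7/2) = 1
x₁ = (-9 - (3)(1)) / 4 = -3

x = [-3, 1]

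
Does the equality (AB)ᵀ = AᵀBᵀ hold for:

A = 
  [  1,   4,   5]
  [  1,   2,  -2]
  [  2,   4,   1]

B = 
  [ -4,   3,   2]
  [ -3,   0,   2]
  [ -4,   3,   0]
No

(AB)ᵀ = 
  [-36,  -2, -24]
  [ 18,  -3,   9]
  [ 10,   6,  12]

AᵀBᵀ = 
  [  3,   1,  -1]
  [ -2,  -4, -10]
  [-24, -13, -26]

The two matrices differ, so (AB)ᵀ ≠ AᵀBᵀ in general. The correct identity is (AB)ᵀ = BᵀAᵀ.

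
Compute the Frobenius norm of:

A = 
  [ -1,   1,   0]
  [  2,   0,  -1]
||A||_F = 2.646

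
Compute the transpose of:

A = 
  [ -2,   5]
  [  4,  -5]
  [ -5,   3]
Aᵀ = 
  [ -2,   4,  -5]
  [  5,  -5,   3]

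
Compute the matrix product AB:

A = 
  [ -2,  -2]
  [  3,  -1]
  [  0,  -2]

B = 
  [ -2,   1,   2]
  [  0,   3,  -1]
AB = 
  [  4,  -8,  -2]
  [ -6,   0,   7]
  [  0,  -6,   2]

A is 3×2 and B is 2×3, so AB is 3×3. Each entry is (row of A)·(column of B):
AB[1,1] = (-2)(-2) + (-2)(0) = 4
AB[1,2] = (-2)(1) + (-2)(3) = -8
AB[1,3] = (-2)(2) + (-2)(-1) = -2
AB[2,1] = (3)(-2) + (-1)(0) = -6
AB[2,2] = (3)(1) + (-1)(3) = 0
AB[2,3] = (3)(2) + (-1)(-1) = 7
AB[3,1] = (0)(-2) + (-2)(0) = 0
AB[3,2] = (0)(1) + (-2)(3) = -6
AB[3,3] = (0)(2) + (-2)(-1) = 2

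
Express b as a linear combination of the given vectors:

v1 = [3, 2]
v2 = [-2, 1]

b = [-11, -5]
c1 = -3, c2 = 1

b = -3·v1 + 1·v2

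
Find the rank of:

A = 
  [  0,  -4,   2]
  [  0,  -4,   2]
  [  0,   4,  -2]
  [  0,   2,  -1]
Row reduce:
R2 → R2 - (1)·R1
R3 → R3 + (1)·R1
R4 → R4 + (1/2)·R1
REF = 
  [  0,  -4,   2]
  [  0,   0,   0]
  [  0,   0,   0]
  [  0,   0,   0]
Pivot columns: 2 → 1 pivot.

rank(A) = 1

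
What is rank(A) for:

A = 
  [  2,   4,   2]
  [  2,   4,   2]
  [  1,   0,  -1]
Row reduce:
R2 → R2 - (1)·R1
R3 → R3 - (1/2)·R1
Swap R2 ↔ R3
REF = 
  [  2,   4,   2]
  [  0,  -2,  -2]
  [  0,   0,   0]
Pivot columns: 1, 2 → 2 pivots.

rank(A) = 2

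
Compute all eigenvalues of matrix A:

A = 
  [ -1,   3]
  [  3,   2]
λ = (1 + 3√5)/2, (1 - 3√5)/2  (≈ 3.854, -2.854)

tr(A) = 1, det(A) = -11
Characteristic polynomial: λ² - tr(A)λ + det(A) = λ² - λ - 11
λ² - λ - 11 = 0  ⇒  λ = (1 ± √((-1)² - 4·(-11)))/2 = (1 ± √(45))/2
  = (1 + 3√5)/2,  (1 - 3√5)/2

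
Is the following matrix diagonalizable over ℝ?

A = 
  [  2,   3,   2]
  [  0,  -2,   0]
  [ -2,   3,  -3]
No

Characteristic polynomial: det(λI - A) = λ³ + 3λ² - 4
Testing integer divisors of the constant term: p(1) = 0, so (λ - 1) is a factor:
p(λ) = (λ - 1)(λ² + 4λ + 4)
λ² + 4λ + 4 = (λ + 2)²
Eigenvalues: 1, -2, -2
λ=-2: alg. mult. = 2, geom. mult. = 3 - rank(A - (-2)I) = 3 - 2 = 1
λ=1: alg. mult. = 1, geom. mult. = 3 - rank(A - (1)I) = 3 - 2 = 1
Sum of geometric multiplicities = 2 < n = 3, so there aren't enough independent eigenvectors.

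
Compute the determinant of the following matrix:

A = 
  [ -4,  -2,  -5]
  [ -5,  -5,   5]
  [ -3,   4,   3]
Cofactor expansion along row 1:
det(A) = (-4)·((-5)(3) - (5)(4)) - (-2)·((-5)(3) - (5)(-3)) + (-5)·((-5)(4) - (-5)(-3))
  = (-4)(-35) - (-2)(0) + (-5)(-35)
  = 315

det(A) = 315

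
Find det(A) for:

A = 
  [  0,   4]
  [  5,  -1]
For a 2×2 matrix, det = ad - bc = (0)(-1) - (4)(5) = -20

det(A) = -20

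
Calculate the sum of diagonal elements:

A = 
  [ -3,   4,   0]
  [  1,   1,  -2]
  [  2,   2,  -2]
-4

tr(A) = -3 + 1 + -2 = -4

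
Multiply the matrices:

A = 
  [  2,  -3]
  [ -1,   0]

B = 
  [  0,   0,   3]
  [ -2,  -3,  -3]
AB = 
  [  6,   9,  15]
  [  0,   0,  -3]

A is 2×2 and B is 2×3, so AB is 2×3. Each entry is (row of A)·(column of B):
AB[1,1] = (2)(0) + (-3)(-2) = 6
AB[1,2] = (2)(0) + (-3)(-3) = 9
AB[1,3] = (2)(3) + (-3)(-3) = 15
AB[2,1] = (-1)(0) + (0)(-2) = 0
AB[2,2] = (-1)(0) + (0)(-3) = 0
AB[2,3] = (-1)(3) + (0)(-3) = -3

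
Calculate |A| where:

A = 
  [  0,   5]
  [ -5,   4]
25

For a 2×2 matrix, det = ad - bc = (0)(4) - (5)(-5) = 25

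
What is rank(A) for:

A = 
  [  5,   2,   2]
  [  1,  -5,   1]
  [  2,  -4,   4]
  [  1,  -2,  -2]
rank(A) = 3

Row reduce:
R2 → R2 - (1/5)·R1
R3 → R3 - (2/5)·R1
R4 → R4 - (1/5)·R1
R3 → R3 - (8/9)·R2
R4 → R4 - (4/9)·R2
R4 → R4 + (1)·R3
REF = 
  [    5,     2,     2]
  [    0, -27/5,   3/5]
  [    0,     0,   8/3]
  [    0,     0,     0]
Pivot columns: 1, 2, 3 → 3 pivots.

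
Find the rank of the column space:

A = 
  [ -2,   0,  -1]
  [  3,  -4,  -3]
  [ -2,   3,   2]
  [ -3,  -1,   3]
dim(Col(A)) = 3

Row reduce:
R2 → R2 + (3/2)·R1
R3 → R3 - (1)·R1
R4 → R4 - (3/2)·R1
R3 → R3 + (3/4)·R2
R4 → R4 - (1/4)·R2
R4 → R4 + (15)·R3
REF = 
  [  -2,    0,   -1]
  [   0,   -4, -9/2]
  [   0,    0, -3/8]
  [   0,    0,    0]
Pivot columns: 1, 2, 3 → 3 pivots.
dim(Col(A)) = number of pivot columns = 3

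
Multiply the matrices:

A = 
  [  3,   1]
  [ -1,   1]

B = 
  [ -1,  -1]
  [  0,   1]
AB = 
  [ -3,  -2]
  [  1,   2]

A is 2×2 and B is 2×2, so AB is 2×2. Each entry is (row of A)·(column of B):
AB[1,1] = (3)(-1) + (1)(0) = -3
AB[1,2] = (3)(-1) + (1)(1) = -2
AB[2,1] = (-1)(-1) + (1)(0) = 1
AB[2,2] = (-1)(-1) + (1)(1) = 2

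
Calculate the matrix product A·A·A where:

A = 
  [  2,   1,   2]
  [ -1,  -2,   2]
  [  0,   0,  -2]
A^3 = 
  [  6,   3,   2]
  [ -3,  -6,  26]
  [  0,   0,  -8]

A² = A·A:
A²[1,1] = (2)(2) + (1)(-1) + (2)(0) = 3
A²[1,2] = (2)(1) + (1)(-2) + (2)(0) = 0
A²[1,3] = (2)(2) + (1)(2) + (2)(-2) = 2
A²[2,1] = (-1)(2) + (-2)(-1) + (2)(0) = 0
A²[2,2] = (-1)(1) + (-2)(-2) + (2)(0) = 3
A²[2,3] = (-1)(2) + (-2)(2) + (2)(-2) = -10
A²[3,1] = (0)(2) + (0)(-1) + (-2)(0) = 0
A²[3,2] = (0)(1) + (0)(-2) + (-2)(0) = 0
A²[3,3] = (0)(2) + (0)(2) + (-2)(-2) = 4
A² = 
  [  3,   0,   2]
  [  0,   3, -10]
  [  0,   0,   4]

A^3 = A^2·A:
A^3[1,1] = (3)(2) + (0)(-1) + (2)(0) = 6
A^3[1,2] = (3)(1) + (0)(-2) + (2)(0) = 3
A^3[1,3] = (3)(2) + (0)(2) + (2)(-2) = 2
A^3[2,1] = (0)(2) + (3)(-1) + (-10)(0) = -3
A^3[2,2] = (0)(1) + (3)(-2) + (-10)(0) = -6
A^3[2,3] = (0)(2) + (3)(2) + (-10)(-2) = 26
A^3[3,1] = (0)(2) + (0)(-1) + (4)(0) = 0
A^3[3,2] = (0)(1) + (0)(-2) + (4)(0) = 0
A^3[3,3] = (0)(2) + (0)(2) + (4)(-2) = -8
A^3 = 
  [  6,   3,   2]
  [ -3,  -6,  26]
  [  0,   0,  -8]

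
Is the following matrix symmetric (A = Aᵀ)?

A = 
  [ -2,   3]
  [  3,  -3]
Yes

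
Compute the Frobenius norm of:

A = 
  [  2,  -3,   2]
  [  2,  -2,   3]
||A||_F = 5.831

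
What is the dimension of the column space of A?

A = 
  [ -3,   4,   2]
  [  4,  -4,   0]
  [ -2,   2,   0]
Row reduce:
R2 → R2 + (4/3)·R1
R3 → R3 - (2/3)·R1
R3 → R3 + (1/2)·R2
REF = 
  [ -3,   4,   2]
  [  0, 4/3, 8/3]
  [  0,   0,   0]
Pivot columns: 1, 2 → 2 pivots.
dim(Col(A)) = number of pivot columns = 2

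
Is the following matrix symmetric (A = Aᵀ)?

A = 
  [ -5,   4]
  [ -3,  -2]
No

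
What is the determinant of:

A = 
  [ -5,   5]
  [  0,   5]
For a 2×2 matrix, det = ad - bc = (-5)(5) - (5)(0) = -25

det(A) = -25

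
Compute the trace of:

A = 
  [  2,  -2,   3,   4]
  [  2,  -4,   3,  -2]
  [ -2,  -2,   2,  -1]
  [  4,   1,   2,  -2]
-2

tr(A) = 2 + -4 + 2 + -2 = -2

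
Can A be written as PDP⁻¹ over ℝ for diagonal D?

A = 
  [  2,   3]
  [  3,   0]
Yes

tr(A) = 2, det(A) = -9
Characteristic polynomial: λ² - tr(A)λ + det(A) = λ² - 2λ - 9
λ² - 2λ - 9 = 0  ⇒  λ = (2 ± √((-2)² - 4·(-9)))/2 = (2 ± √(40))/2
  = 1 + √10,  1 - √10
Eigenvalues: 1 + √10, 1 - √10  (≈ 4.162, -2.162)
The two irrational eigenvalues are distinct (simple), so each has alg. mult. = geom. mult. = 1.
Sum of geometric multiplicities equals n, so A has n independent eigenvectors.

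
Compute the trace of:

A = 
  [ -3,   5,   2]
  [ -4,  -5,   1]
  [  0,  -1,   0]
-8

tr(A) = -3 + -5 + 0 = -8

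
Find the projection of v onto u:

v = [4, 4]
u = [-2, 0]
v·u = (4)(-2) + (4)(0) = -8
u·u = (-2)² + (0)² = 4
proj_u(v) = (v·u / u·u) × u = (-8/4) × u = (-2) × u

proj_u(v) = [4, 0]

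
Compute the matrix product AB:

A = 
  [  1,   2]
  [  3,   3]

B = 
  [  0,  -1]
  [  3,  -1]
AB = 
  [  6,  -3]
  [  9,  -6]

A is 2×2 and B is 2×2, so AB is 2×2. Each entry is (row of A)·(column of B):
AB[1,1] = (1)(0) + (2)(3) = 6
AB[1,2] = (1)(-1) + (2)(-1) = -3
AB[2,1] = (3)(0) + (3)(3) = 9
AB[2,2] = (3)(-1) + (3)(-1) = -6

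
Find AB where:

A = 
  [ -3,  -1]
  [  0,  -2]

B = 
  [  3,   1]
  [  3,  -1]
AB = 
  [-12,  -2]
  [ -6,   2]

A is 2×2 and B is 2×2, so AB is 2×2. Each entry is (row of A)·(column of B):
AB[1,1] = (-3)(3) + (-1)(3) = -12
AB[1,2] = (-3)(1) + (-1)(-1) = -2
AB[2,1] = (0)(3) + (-2)(3) = -6
AB[2,2] = (0)(1) + (-2)(-1) = 2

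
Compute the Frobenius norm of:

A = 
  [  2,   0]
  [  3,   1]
||A||_F = 3.742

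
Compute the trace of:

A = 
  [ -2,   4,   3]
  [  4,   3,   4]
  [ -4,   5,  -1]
0

tr(A) = -2 + 3 + -1 = 0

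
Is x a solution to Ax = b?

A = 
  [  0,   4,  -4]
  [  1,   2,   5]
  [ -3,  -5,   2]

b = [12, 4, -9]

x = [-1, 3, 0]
No

Ax = [12, 5, -12] ≠ b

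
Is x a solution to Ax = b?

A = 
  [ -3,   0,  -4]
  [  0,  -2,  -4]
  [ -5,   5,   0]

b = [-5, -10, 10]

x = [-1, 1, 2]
Yes

Ax = [-5, -10, 10] = b ✓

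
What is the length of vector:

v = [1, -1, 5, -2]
5.568

||v||₂ = √((1)² + (-1)² + (5)² + (-2)²) = √31 = 5.568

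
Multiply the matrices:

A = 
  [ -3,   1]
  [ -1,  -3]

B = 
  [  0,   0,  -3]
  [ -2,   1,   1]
AB = 
  [ -2,   1,  10]
  [  6,  -3,   0]

A is 2×2 and B is 2×3, so AB is 2×3. Each entry is (row of A)·(column of B):
AB[1,1] = (-3)(0) + (1)(-2) = -2
AB[1,2] = (-3)(0) + (1)(1) = 1
AB[1,3] = (-3)(-3) + (1)(1) = 10
AB[2,1] = (-1)(0) + (-3)(-2) = 6
AB[2,2] = (-1)(0) + (-3)(1) = -3
AB[2,3] = (-1)(-3) + (-3)(1) = 0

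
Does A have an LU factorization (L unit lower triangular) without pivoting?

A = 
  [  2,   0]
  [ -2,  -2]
Yes.
A[1,1] = 2 ≠ 0, so Gaussian elimination proceeds without a row swap: multiplier ℓ₂₁ = (-2)/(2) = -1, and U[2,2] = -2 - (-1)(0) = -2.
L = 
  [  1,   0]
  [ -1,   1]
U = 
  [  2,   0]
  [  0,  -2]
Check row 2 of LU: [(-1)(2), (-1)(0) + (-2)] = [-2, -2] = row 2 of A ✓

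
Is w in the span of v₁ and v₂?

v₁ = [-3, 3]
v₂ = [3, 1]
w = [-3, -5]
Yes

Form the augmented matrix and row-reduce:
[v₁|v₂|w] = 
  [ -3,   3,  -3]
  [  3,   1,  -5]
R2 → R2 + (1)·R1
REF = 
  [ -3,   3,  -3]
  [  0,   4,  -8]

No row of the form [0 0 | nonzero], so the system is consistent. Back-substitution gives c₁ = -1, c₂ = -2: w = (-1)·v₁ + (-2)·v₂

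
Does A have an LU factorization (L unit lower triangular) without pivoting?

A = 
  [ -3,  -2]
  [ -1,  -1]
Yes.
A[1,1] = -3 ≠ 0, so Gaussian elimination proceeds without a row swap: multiplier ℓ₂₁ = (-1)/(-3) = 1/3, and U[2,2] = -1 - (1/3)(-2) = -1/3.
L = 
  [  1,   0]
  [1/3,   1]
U = 
  [  -3,   -2]
  [   0, -1/3]
Check row 2 of LU: [(1/3)(-3), (1/3)(-2) + (-1/3)] = [-1, -1] = row 2 of A ✓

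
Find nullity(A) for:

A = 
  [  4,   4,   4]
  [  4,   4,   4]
nullity(A) = 2

Row reduce:
R2 → R2 - (1)·R1
REF = 
  [  4,   4,   4]
  [  0,   0,   0]
Pivot columns: 1 → 1 pivot.
rank(A) = 1, so nullity(A) = 3 - 1 = 2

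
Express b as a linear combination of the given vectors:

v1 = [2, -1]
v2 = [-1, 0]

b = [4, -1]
c1 = 1, c2 = -2

b = 1·v1 + -2·v2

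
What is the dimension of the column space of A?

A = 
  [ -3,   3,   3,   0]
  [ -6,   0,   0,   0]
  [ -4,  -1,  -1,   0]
Row reduce:
R2 → R2 - (2)·R1
R3 → R3 - (4/3)·R1
R3 → R3 - (5/6)·R2
REF = 
  [ -3,   3,   3,   0]
  [  0,  -6,  -6,   0]
  [  0,   0,   0,   0]
Pivot columns: 1, 2 → 2 pivots.
dim(Col(A)) = number of pivot columns = 2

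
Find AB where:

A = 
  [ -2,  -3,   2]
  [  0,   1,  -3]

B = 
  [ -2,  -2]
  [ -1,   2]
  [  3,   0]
A is 2×3 and B is 3×2, so AB is 2×2. Each entry is (row of A)·(column of B):
AB[1,1] = (-2)(-2) + (-3)(-1) + (2)(3) = 13
AB[1,2] = (-2)(-2) + (-3)(2) + (2)(0) = -2
AB[2,1] = (0)(-2) + (1)(-1) + (-3)(3) = -10
AB[2,2] = (0)(-2) + (1)(2) + (-3)(0) = 2

AB = 
  [ 13,  -2]
  [-10,   2]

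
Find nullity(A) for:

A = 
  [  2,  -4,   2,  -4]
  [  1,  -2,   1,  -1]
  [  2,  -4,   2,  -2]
nullity(A) = 2

Row reduce:
R2 → R2 - (1/2)·R1
R3 → R3 - (1)·R1
R3 → R3 - (2)·R2
REF = 
  [  2,  -4,   2,  -4]
  [  0,   0,   0,   1]
  [  0,   0,   0,   0]
Pivot columns: 1, 4 → 2 pivots.
rank(A) = 2, so nullity(A) = 4 - 2 = 2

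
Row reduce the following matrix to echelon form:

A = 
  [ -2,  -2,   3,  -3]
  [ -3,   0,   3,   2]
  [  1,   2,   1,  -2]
Row operations:
R2 → R2 - (3/2)·R1
R3 → R3 + (1/2)·R1
R3 → R3 - (1/3)·R2

Resulting echelon form:
REF = 
  [   -2,    -2,     3,    -3]
  [    0,     3,  -3/2,  13/2]
  [    0,     0,     3, -17/3]

Rank = 3 (number of non-zero pivot rows).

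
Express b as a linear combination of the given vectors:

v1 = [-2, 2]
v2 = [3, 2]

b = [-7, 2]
c1 = 2, c2 = -1

b = 2·v1 + -1·v2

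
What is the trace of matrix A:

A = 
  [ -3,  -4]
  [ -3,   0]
-3

tr(A) = -3 + 0 = -3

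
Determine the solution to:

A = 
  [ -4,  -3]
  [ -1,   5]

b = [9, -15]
Row reduce the augmented matrix [A|b]:
R2 → R2 - (1/4)·R1
REF = 
  [   -4,    -3,     9]
  [    0,  23/4, -69/4]

Back-substitution:
x₂ = (-69/4) / (23/4) = -3
x₁ = (9 - (-3)(-3)) / (-4) = 0

x = [0, -3]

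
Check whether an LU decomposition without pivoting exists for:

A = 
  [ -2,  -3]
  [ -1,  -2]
Yes.
A[1,1] = -2 ≠ 0, so Gaussian elimination proceeds without a row swap: multiplier ℓ₂₁ = (-1)/(-2) = 1/2, and U[2,2] = -2 - (1/2)(-3) = -1/2.
L = 
  [  1,   0]
  [1/2,   1]
U = 
  [  -2,   -3]
  [   0, -1/2]
Check row 2 of LU: [(1/2)(-2), (1/2)(-3) + (-1/2)] = [-1, -2] = row 2 of A ✓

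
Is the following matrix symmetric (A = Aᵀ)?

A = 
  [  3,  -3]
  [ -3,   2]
Yes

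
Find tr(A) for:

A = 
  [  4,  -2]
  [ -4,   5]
9

tr(A) = 4 + 5 = 9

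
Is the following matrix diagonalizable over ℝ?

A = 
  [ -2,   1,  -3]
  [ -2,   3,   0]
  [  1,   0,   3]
Yes

Characteristic polynomial: det(λI - A) = λ³ - 4λ² + 2λ + 3
Testing integer divisors of the constant term: p(3) = 0, so (λ - 3) is a factor:
p(λ) = (λ - 3)(λ² - λ - 1)
λ² - λ - 1 = 0  ⇒  λ = (1 ± √((-1)² - 4·(-1)))/2 = (1 ± √(5))/2
  = (1 + √5)/2,  (1 - √5)/2
Eigenvalues: 3, (1 + √5)/2, (1 - √5)/2  (≈ 3, 1.618, -0.618)
The two irrational eigenvalues are distinct (simple), so each has alg. mult. = geom. mult. = 1.
λ=3: alg. mult. = 1, geom. mult. = 3 - rank(A - (3)I) = 3 - 2 = 1
Sum of geometric multiplicities equals n, so A has n independent eigenvectors.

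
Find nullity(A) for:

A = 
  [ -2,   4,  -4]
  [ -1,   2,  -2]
nullity(A) = 2

Row reduce:
R2 → R2 - (1/2)·R1
REF = 
  [ -2,   4,  -4]
  [  0,   0,   0]
Pivot columns: 1 → 1 pivot.
rank(A) = 1, so nullity(A) = 3 - 1 = 2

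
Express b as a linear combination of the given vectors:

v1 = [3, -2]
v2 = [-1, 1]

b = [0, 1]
c1 = 1, c2 = 3

b = 1·v1 + 3·v2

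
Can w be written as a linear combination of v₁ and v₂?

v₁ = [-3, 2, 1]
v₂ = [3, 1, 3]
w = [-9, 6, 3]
Yes

Form the augmented matrix and row-reduce:
[v₁|v₂|w] = 
  [ -3,   3,  -9]
  [  2,   1,   6]
  [  1,   3,   3]
R2 → R2 + (2/3)·R1
R3 → R3 + (1/3)·R1
R3 → R3 - (4/3)·R2
REF = 
  [ -3,   3,  -9]
  [  0,   3,   0]
  [  0,   0,   0]

No row of the form [0 0 | nonzero], so the system is consistent. Back-substitution gives c₁ = 3, c₂ = 0: w = (3)·v₁ + (0)·v₂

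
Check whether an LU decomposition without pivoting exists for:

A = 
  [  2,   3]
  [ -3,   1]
Yes.
A[1,1] = 2 ≠ 0, so Gaussian elimination proceeds without a row swap: multiplier ℓ₂₁ = (-3)/(2) = -3/2, and U[2,2] = 1 - (-3/2)(3) = 11/2.
L = 
  [   1,    0]
  [-3/2,    1]
U = 
  [   2,    3]
  [   0, 11/2]
Check row 2 of LU: [(-3/2)(2), (-3/2)(3) + (11/2)] = [-3, 1] = row 2 of A ✓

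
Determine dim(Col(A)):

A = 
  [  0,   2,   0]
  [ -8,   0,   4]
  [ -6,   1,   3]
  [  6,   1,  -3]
Row reduce:
Swap R1 ↔ R2
R3 → R3 - (3/4)·R1
R4 → R4 + (3/4)·R1
R3 → R3 - (1/2)·R2
R4 → R4 - (1/2)·R2
REF = 
  [ -8,   0,   4]
  [  0,   2,   0]
  [  0,   0,   0]
  [  0,   0,   0]
Pivot columns: 1, 2 → 2 pivots.
dim(Col(A)) = number of pivot columns = 2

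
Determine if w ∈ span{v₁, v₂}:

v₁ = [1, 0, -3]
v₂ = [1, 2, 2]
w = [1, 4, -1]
No

Form the augmented matrix and row-reduce:
[v₁|v₂|w] = 
  [  1,   1,   1]
  [  0,   2,   4]
  [ -3,   2,  -1]
R3 → R3 + (3)·R1
R3 → R3 - (5/2)·R2
REF = 
  [  1,   1,   1]
  [  0,   2,   4]
  [  0,   0,  -8]

Row 3 reads [0 0 | -8], i.e. 0 = -8, so the system is inconsistent and w ∉ span{v₁, v₂}.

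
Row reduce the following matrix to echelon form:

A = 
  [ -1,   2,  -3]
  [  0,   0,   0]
Row operations:
No row operations needed (already in echelon form).

Resulting echelon form:
REF = 
  [ -1,   2,  -3]
  [  0,   0,   0]

Rank = 1 (number of non-zero pivot rows).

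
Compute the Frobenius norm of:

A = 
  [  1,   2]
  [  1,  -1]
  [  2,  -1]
||A||_F = 3.464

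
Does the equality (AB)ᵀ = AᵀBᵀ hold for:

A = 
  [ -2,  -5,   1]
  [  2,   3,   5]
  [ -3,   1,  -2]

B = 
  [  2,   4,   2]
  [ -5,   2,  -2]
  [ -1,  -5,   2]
No

(AB)ᵀ = 
  [ 20, -16,  -9]
  [-23, -11,   0]
  [  8,   8, -12]

AᵀBᵀ = 
  [ -2,  20, -14]
  [  4,  29,  -8]
  [ 18,   9, -30]

The two matrices differ, so (AB)ᵀ ≠ AᵀBᵀ in general. The correct identity is (AB)ᵀ = BᵀAᵀ.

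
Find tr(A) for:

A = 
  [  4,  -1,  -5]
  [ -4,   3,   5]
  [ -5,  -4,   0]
7

tr(A) = 4 + 3 + 0 = 7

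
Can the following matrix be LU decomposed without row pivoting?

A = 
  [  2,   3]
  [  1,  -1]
Yes.
A[1,1] = 2 ≠ 0, so Gaussian elimination proceeds without a row swap: multiplier ℓ₂₁ = (1)/(2) = 1/2, and U[2,2] = -1 - (1/2)(3) = -5/2.
L = 
  [  1,   0]
  [1/2,   1]
U = 
  [   2,    3]
  [   0, -5/2]
Check row 2 of LU: [(1/2)(2), (1/2)(3) + (-5/2)] = [1, -1] = row 2 of A ✓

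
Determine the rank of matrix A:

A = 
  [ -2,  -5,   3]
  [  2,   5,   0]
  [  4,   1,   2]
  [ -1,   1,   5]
rank(A) = 3

Row reduce:
R2 → R2 + (1)·R1
R3 → R3 + (2)·R1
R4 → R4 - (1/2)·R1
Swap R2 ↔ R3
R4 → R4 + (7/18)·R2
R4 → R4 - (119/54)·R3
REF = 
  [ -2,  -5,   3]
  [  0,  -9,   8]
  [  0,   0,   3]
  [  0,   0,   0]
Pivot columns: 1, 2, 3 → 3 pivots.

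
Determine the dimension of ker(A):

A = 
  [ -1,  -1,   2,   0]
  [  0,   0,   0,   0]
nullity(A) = 3

Row reduce:
(no row operations needed)
REF = 
  [ -1,  -1,   2,   0]
  [  0,   0,   0,   0]
Pivot columns: 1 → 1 pivot.
rank(A) = 1, so nullity(A) = 4 - 1 = 3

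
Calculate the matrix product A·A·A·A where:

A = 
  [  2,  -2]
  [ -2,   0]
A^4 = 
  [ 80, -48]
  [-48,  32]

A² = A·A:
A²[1,1] = (2)(2) + (-2)(-2) = 8
A²[1,2] = (2)(-2) + (-2)(0) = -4
A²[2,1] = (-2)(2) + (0)(-2) = -4
A²[2,2] = (-2)(-2) + (0)(0) = 4
A² = 
  [  8,  -4]
  [ -4,   4]

A^3 = A^2·A:
A^3[1,1] = (8)(2) + (-4)(-2) = 24
A^3[1,2] = (8)(-2) + (-4)(0) = -16
A^3[2,1] = (-4)(2) + (4)(-2) = -16
A^3[2,2] = (-4)(-2) + (4)(0) = 8
A^3 = 
  [ 24, -16]
  [-16,   8]

A^4 = A^3·A:
A^4[1,1] = (24)(2) + (-16)(-2) = 80
A^4[1,2] = (24)(-2) + (-16)(0) = -48
A^4[2,1] = (-16)(2) + (8)(-2) = -48
A^4[2,2] = (-16)(-2) + (8)(0) = 32
A^4 = 
  [ 80, -48]
  [-48,  32]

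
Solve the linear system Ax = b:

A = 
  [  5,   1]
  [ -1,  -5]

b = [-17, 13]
x = [-3, -2]

Row reduce the augmented matrix [A|b]:
R2 → R2 + (1/5)·R1
REF = 
  [    5,     1,   -17]
  [    0, -24/5,  48/5]

Back-substitution:
x₂ = (48/5) / (-24/5) = -2
x₁ = (-17 - (1)(-2)) / 5 = -3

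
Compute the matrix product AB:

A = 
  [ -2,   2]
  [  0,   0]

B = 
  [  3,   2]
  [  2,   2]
AB = 
  [ -2,   0]
  [  0,   0]

A is 2×2 and B is 2×2, so AB is 2×2. Each entry is (row of A)·(column of B):
AB[1,1] = (-2)(3) + (2)(2) = -2
AB[1,2] = (-2)(2) + (2)(2) = 0
AB[2,1] = (0)(3) + (0)(2) = 0
AB[2,2] = (0)(2) + (0)(2) = 0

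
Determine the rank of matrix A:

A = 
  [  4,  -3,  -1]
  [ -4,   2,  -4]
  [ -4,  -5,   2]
Row reduce:
R2 → R2 + (1)·R1
R3 → R3 + (1)·R1
R3 → R3 - (8)·R2
REF = 
  [  4,  -3,  -1]
  [  0,  -1,  -5]
  [  0,   0,  41]
Pivot columns: 1, 2, 3 → 3 pivots.

rank(A) = 3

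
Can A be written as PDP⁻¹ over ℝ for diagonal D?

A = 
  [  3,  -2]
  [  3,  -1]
No

tr(A) = 2, det(A) = 3
Characteristic polynomial: λ² - tr(A)λ + det(A) = λ² - 2λ + 3
λ² - 2λ + 3 = 0  ⇒  λ = (2 ± √((-2)² - 4·(3)))/2 = (2 ± √(-8))/2
  = 1 + i√2,  1 - i√2
Eigenvalues: 1 + i√2, 1 - i√2  (≈ 1 + 1.414i, 1 - 1.414i)
Has complex eigenvalues (not diagonalizable over ℝ).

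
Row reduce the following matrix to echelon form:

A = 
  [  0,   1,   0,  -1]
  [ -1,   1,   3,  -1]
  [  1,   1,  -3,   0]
Row operations:
Swap R1 ↔ R2
R3 → R3 + (1)·R1
R3 → R3 - (2)·R2

Resulting echelon form:
REF = 
  [ -1,   1,   3,  -1]
  [  0,   1,   0,  -1]
  [  0,   0,   0,   1]

Rank = 3 (number of non-zero pivot rows).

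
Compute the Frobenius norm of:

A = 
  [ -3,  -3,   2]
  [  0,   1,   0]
||A||_F = 4.796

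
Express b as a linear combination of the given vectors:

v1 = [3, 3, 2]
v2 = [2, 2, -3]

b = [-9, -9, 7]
c1 = -1, c2 = -3

b = -1·v1 + -3·v2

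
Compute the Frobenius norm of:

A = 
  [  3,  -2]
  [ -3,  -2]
||A||_F = 5.099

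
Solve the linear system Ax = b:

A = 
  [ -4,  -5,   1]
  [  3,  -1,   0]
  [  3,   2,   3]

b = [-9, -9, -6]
Row reduce the augmented matrix [A|b]:
R2 → R2 + (3/4)·R1
R3 → R3 + (3/4)·R1
R3 → R3 - (7/19)·R2
REF = 
  [     -4,      -5,       1,      -9]
  [      0,   -19/4,     3/4,   -63/4]
  [      0,       0,   66/19, -132/19]

Back-substitution:
x₃ = (-132/19) / (66/19) = -2
x₂ = (-63/4 - (3/4)(-2)) / (-19/4) = 3
x₁ = (-9 - (-5)(3) - (1)(-2)) / (-4) = -2

x = [-2, 3, -2]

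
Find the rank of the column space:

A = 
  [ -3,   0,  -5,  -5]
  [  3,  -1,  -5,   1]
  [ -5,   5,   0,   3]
Row reduce:
R2 → R2 + (1)·R1
R3 → R3 - (5/3)·R1
R3 → R3 + (5)·R2
REF = 
  [    -3,      0,     -5,     -5]
  [     0,     -1,    -10,     -4]
  [     0,      0, -125/3,  -26/3]
Pivot columns: 1, 2, 3 → 3 pivots.
dim(Col(A)) = number of pivot columns = 3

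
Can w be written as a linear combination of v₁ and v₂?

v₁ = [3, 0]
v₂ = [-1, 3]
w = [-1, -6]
Yes

Form the augmented matrix and row-reduce:
[v₁|v₂|w] = 
  [  3,  -1,  -1]
  [  0,   3,  -6]
(already in echelon form — no row operations needed)

No row of the form [0 0 | nonzero], so the system is consistent. Back-substitution gives c₁ = -1, c₂ = -2: w = (-1)·v₁ + (-2)·v₂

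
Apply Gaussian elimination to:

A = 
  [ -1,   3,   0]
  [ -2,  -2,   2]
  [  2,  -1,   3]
Row operations:
R2 → R2 - (2)·R1
R3 → R3 + (2)·R1
R3 → R3 + (5/8)·R2

Resulting echelon form:
REF = 
  [  -1,    3,    0]
  [   0,   -8,    2]
  [   0,    0, 17/4]

Rank = 3 (number of non-zero pivot rows).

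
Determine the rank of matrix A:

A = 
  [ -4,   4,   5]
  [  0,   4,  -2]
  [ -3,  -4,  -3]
rank(A) = 3

Row reduce:
R3 → R3 - (3/4)·R1
R3 → R3 + (7/4)·R2
REF = 
  [   -4,     4,     5]
  [    0,     4,    -2]
  [    0,     0, -41/4]
Pivot columns: 1, 2, 3 → 3 pivots.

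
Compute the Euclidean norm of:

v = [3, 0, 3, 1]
4.359

||v||₂ = √((3)² + (0)² + (3)² + (1)²) = √19 = 4.359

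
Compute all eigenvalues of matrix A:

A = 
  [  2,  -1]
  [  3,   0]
λ = 1 + i√2, 1 - i√2  (≈ 1 + 1.414i, 1 - 1.414i)

tr(A) = 2, det(A) = 3
Characteristic polynomial: λ² - tr(A)λ + det(A) = λ² - 2λ + 3
λ² - 2λ + 3 = 0  ⇒  λ = (2 ± √((-2)² - 4·(3)))/2 = (2 ± √(-8))/2
  = 1 + i√2,  1 - i√2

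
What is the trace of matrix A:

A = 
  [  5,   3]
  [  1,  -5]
0

tr(A) = 5 + -5 = 0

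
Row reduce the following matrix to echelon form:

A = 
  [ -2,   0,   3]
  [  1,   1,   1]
Row operations:
R2 → R2 + (1/2)·R1

Resulting echelon form:
REF = 
  [ -2,   0,   3]
  [  0,   1, 5/2]

Rank = 2 (number of non-zero pivot rows).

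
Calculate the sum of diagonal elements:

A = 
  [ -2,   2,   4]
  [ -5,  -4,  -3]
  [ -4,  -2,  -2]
-8

tr(A) = -2 + -4 + -2 = -8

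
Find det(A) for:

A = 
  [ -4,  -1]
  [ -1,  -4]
15

For a 2×2 matrix, det = ad - bc = (-4)(-4) - (-1)(-1) = 15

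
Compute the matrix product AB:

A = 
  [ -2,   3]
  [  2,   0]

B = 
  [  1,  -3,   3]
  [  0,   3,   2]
A is 2×2 and B is 2×3, so AB is 2×3. Each entry is (row of A)·(column of B):
AB[1,1] = (-2)(1) + (3)(0) = -2
AB[1,2] = (-2)(-3) + (3)(3) = 15
AB[1,3] = (-2)(3) + (3)(2) = 0
AB[2,1] = (2)(1) + (0)(0) = 2
AB[2,2] = (2)(-3) + (0)(3) = -6
AB[2,3] = (2)(3) + (0)(2) = 6

AB = 
  [ -2,  15,   0]
  [  2,  -6,   6]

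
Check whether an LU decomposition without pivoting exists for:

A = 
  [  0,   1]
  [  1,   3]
No.
A[1,1] = 0 but A[2,1] = 1 ≠ 0. Any LU with L unit lower triangular has (LU)[1,1] = U[1,1] and (LU)[2,1] = L[2,1]·U[1,1]; matching A forces U[1,1] = 0, which then forces (LU)[2,1] = 0 ≠ 1. A row swap (pivoting) is required.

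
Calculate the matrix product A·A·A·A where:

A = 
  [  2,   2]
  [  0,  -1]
A^4 = 
  [ 16,  10]
  [  0,   1]

A² = A·A:
A²[1,1] = (2)(2) + (2)(0) = 4
A²[1,2] = (2)(2) + (2)(-1) = 2
A²[2,1] = (0)(2) + (-1)(0) = 0
A²[2,2] = (0)(2) + (-1)(-1) = 1
A² = 
  [  4,   2]
  [  0,   1]

A^3 = A^2·A:
A^3[1,1] = (4)(2) + (2)(0) = 8
A^3[1,2] = (4)(2) + (2)(-1) = 6
A^3[2,1] = (0)(2) + (1)(0) = 0
A^3[2,2] = (0)(2) + (1)(-1) = -1
A^3 = 
  [  8,   6]
  [  0,  -1]

A^4 = A^3·A:
A^4[1,1] = (8)(2) + (6)(0) = 16
A^4[1,2] = (8)(2) + (6)(-1) = 10
A^4[2,1] = (0)(2) + (-1)(0) = 0
A^4[2,2] = (0)(2) + (-1)(-1) = 1
A^4 = 
  [ 16,  10]
  [  0,   1]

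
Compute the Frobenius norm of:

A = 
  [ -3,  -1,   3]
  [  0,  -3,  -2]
||A||_F = 5.657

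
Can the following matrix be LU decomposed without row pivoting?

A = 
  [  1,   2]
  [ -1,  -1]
Yes.
A[1,1] = 1 ≠ 0, so Gaussian elimination proceeds without a row swap: multiplier ℓ₂₁ = (-1)/(1) = -1, and U[2,2] = -1 - (-1)(2) = 1.
L = 
  [  1,   0]
  [ -1,   1]
U = 
  [  1,   2]
  [  0,   1]
Check row 2 of LU: [(-1)(1), (-1)(2) + 1] = [-1, -1] = row 2 of A ✓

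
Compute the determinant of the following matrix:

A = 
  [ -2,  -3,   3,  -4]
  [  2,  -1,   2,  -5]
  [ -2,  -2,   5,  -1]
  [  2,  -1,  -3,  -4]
56

Cofactor expansion along row 1: det(A) = a₁₁M₁₁ - a₁₂M₁₂ + a₁₃M₁₃ - a₁₄M₁₄

M₁₁ = det[[-1, 2, -5]; [-2, 5, -1]; [-1, -3, -4]]
  = (-1)·((5)(-4) - (-1)(-3)) - (2)·((-2)(-4) - (-1)(-1)) + (-5)·((-2)(-3) - (5)(-1))
  = (-1)(-23) - (2)(7) + (-5)(11)
  = -46
M₁₂ = det[[2, 2, -5]; [-2, 5, -1]; [2, -3, -4]]
  = (2)·((5)(-4) - (-1)(-3)) - (2)·((-2)(-4) - (-1)(2)) + (-5)·((-2)(-3) - (5)(2))
  = (2)(-23) - (2)(10) + (-5)(-4)
  = -46
M₁₃ = det[[2, -1, -5]; [-2, -2, -1]; [2, -1, -4]]
  = (2)·((-2)(-4) - (-1)(-1)) - (-1)·((-2)(-4) - (-1)(2)) + (-5)·((-2)(-1) - (-2)(2))
  = (2)(7) - (-1)(10) + (-5)(6)
  = -6
M₁₄ = det[[2, -1, 2]; [-2, -2, 5]; [2, -1, -3]]
  = (2)·((-2)(-3) - (5)(-1)) - (-1)·((-2)(-3) - (5)(2)) + (2)·((-2)(-1) - (-2)(2))
  = (2)(11) - (-1)(-4) + (2)(6)
  = 30

det(A) = (-2)(-46) - (-3)(-46) + (3)(-6) - (-4)(30) = 56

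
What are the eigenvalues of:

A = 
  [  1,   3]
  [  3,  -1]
λ = √10, -√10  (≈ 3.162, -3.162)

tr(A) = 0, det(A) = -10
Characteristic polynomial: λ² - tr(A)λ + det(A) = λ² - 10
λ² - 10 = 0  ⇒  λ = (0 ± √((0)² - 4·(-10)))/2 = (0 ± √(40))/2
  = √10,  -√10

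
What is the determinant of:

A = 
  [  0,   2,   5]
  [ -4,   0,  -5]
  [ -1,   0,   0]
Cofactor expansion along row 1:
det(A) = (0)·((0)(0) - (-5)(0)) - (2)·((-4)(0) - (-5)(-1)) + (5)·((-4)(0) - (0)(-1))
  = (0)(0) - (2)(-5) + (5)(0)
  = 10

det(A) = 10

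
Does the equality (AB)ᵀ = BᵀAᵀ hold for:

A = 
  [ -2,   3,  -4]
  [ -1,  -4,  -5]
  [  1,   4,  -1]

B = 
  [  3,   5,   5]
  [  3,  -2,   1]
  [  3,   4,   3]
Yes

(AB)ᵀ = 
  [ -9, -30,  12]
  [-32, -17,  -7]
  [-19, -24,   6]

BᵀAᵀ = 
  [ -9, -30,  12]
  [-32, -17,  -7]
  [-19, -24,   6]

Both sides are equal — this is the standard identity (AB)ᵀ = BᵀAᵀ, which holds for all A, B.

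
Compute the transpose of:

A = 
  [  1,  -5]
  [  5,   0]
Aᵀ = 
  [  1,   5]
  [ -5,   0]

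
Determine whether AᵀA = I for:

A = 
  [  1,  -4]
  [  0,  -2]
No

AᵀA = 
  [  1,  -4]
  [ -4,  20]
≠ I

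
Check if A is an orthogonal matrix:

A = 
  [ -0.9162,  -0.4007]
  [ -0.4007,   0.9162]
Yes

AᵀA = 
  [  1,   0]
  [  0,   1]
≈ I (equal to I up to the 4-dp rounding of the entries)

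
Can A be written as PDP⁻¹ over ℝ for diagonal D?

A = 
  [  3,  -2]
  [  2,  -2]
Yes

tr(A) = 1, det(A) = -2
Characteristic polynomial: λ² - tr(A)λ + det(A) = λ² - λ - 2
λ² - λ - 2 = (λ + 1)(λ - 2)
Eigenvalues: 2, -1
λ=-1: alg. mult. = 1, geom. mult. = 2 - rank(A - (-1)I) = 2 - 1 = 1
λ=2: alg. mult. = 1, geom. mult. = 2 - rank(A - (2)I) = 2 - 1 = 1
Sum of geometric multiplicities equals n, so A has n independent eigenvectors.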